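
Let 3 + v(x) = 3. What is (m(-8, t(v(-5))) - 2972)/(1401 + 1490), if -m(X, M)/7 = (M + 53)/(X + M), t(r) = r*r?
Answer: -23405/23128 ≈ -1.0120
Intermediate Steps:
v(x) = 0 (v(x) = -3 + 3 = 0)
t(r) = r²
m(X, M) = -7*(53 + M)/(M + X) (m(X, M) = -7*(M + 53)/(X + M) = -7*(53 + M)/(M + X))
(m(-8, t(v(-5))) - 2972)/(1401 + 1490) = (7*(-53 - 1*0²)/(0² - 8) - 2972)/(1401 + 1490) = (7*(-53 - 1*0)/(0 - 8) - 2972)/2891 = (7*(-53 + 0)/(-8) - 2972)*(1/2891) = (7*(-⅛)*(-53) - 2972)*(1/2891) = (371/8 - 2972)*(1/2891) = -23405/8*1/2891 = -23405/23128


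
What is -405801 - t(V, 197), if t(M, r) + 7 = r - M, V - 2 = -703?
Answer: -406692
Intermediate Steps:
V = -701 (V = 2 - 703 = -701)
t(M, r) = -7 + r - M (t(M, r) = -7 + (r - M) = -7 + r - M)
-405801 - t(V, 197) = -405801 - (-7 + 197 - 1*(-701)) = -405801 - (-7 + 197 + 701) = -405801 - 1*891 = -405801 - 891 = -406692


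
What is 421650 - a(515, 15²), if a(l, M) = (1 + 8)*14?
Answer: 421524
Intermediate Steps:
a(l, M) = 126 (a(l, M) = 9*14 = 126)
421650 - a(515, 15²) = 421650 - 1*126 = 421650 - 126 = 421524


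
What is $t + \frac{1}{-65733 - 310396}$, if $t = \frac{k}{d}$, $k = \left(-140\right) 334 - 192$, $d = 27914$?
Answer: $- \frac{8830018361}{5249632453} \approx -1.682$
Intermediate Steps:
$k = -46952$ ($k = -46760 - 192 = -46952$)
$t = - \frac{23476}{13957}$ ($t = - \frac{46952}{27914} = \left(-46952\right) \frac{1}{27914} = - \frac{23476}{13957} \approx -1.682$)
$t + \frac{1}{-65733 - 310396} = - \frac{23476}{13957} + \frac{1}{-65733 - 310396} = - \frac{23476}{13957} + \frac{1}{-376129} = - \frac{23476}{13957} - \frac{1}{376129} = - \frac{8830018361}{5249632453}$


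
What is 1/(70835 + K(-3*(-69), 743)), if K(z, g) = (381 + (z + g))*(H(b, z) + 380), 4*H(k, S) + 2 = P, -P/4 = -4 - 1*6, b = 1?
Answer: 2/1178519 ≈ 1.6970e-6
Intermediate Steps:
P = 40 (P = -4*(-4 - 1*6) = -4*(-4 - 6) = -4*(-10) = 40)
H(k, S) = 19/2 (H(k, S) = -½ + (¼)*40 = -½ + 10 = 19/2)
K(z, g) = 296799/2 + 779*g/2 + 779*z/2 (K(z, g) = (381 + (z + g))*(19/2 + 380) = (381 + (g + z))*(779/2) = (381 + g + z)*(779/2) = 296799/2 + 779*g/2 + 779*z/2)
1/(70835 + K(-3*(-69), 743)) = 1/(70835 + (296799/2 + (779/2)*743 + 779*(-3*(-69))/2)) = 1/(70835 + (296799/2 + 578797/2 + (779/2)*207)) = 1/(70835 + (296799/2 + 578797/2 + 161253/2)) = 1/(70835 + 1036849/2) = 1/(1178519/2) = 2/1178519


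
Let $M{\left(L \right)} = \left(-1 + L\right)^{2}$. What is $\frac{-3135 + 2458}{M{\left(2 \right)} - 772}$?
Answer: $\frac{677}{771} \approx 0.87808$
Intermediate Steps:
$\frac{-3135 + 2458}{M{\left(2 \right)} - 772} = \frac{-3135 + 2458}{\left(-1 + 2\right)^{2} - 772} = - \frac{677}{1^{2} - 772} = - \frac{677}{1 - 772} = - \frac{677}{-771} = \left(-677\right) \left(- \frac{1}{771}\right) = \frac{677}{771}$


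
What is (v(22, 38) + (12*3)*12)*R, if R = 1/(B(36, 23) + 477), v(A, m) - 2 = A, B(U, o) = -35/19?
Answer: 2166/2257 ≈ 0.95968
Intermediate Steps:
B(U, o) = -35/19 (B(U, o) = -35*1/19 = -35/19)
v(A, m) = 2 + A
R = 19/9028 (R = 1/(-35/19 + 477) = 1/(9028/19) = 19/9028 ≈ 0.0021046)
(v(22, 38) + (12*3)*12)*R = ((2 + 22) + (12*3)*12)*(19/9028) = (24 + 36*12)*(19/9028) = (24 + 432)*(19/9028) = 456*(19/9028) = 2166/2257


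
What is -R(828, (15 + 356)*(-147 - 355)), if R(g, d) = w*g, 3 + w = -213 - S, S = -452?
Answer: -195408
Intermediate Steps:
w = 236 (w = -3 + (-213 - 1*(-452)) = -3 + (-213 + 452) = -3 + 239 = 236)
R(g, d) = 236*g
-R(828, (15 + 356)*(-147 - 355)) = -236*828 = -1*195408 = -195408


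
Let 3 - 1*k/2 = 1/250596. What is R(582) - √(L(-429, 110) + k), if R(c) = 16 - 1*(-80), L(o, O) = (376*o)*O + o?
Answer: 96 - 5*I*√1238094901753934/41766 ≈ 96.0 - 4212.3*I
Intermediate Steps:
k = 751787/125298 (k = 6 - 2/250596 = 6 - 2*1/250596 = 6 - 1/125298 = 751787/125298 ≈ 6.0000)
L(o, O) = o + 376*O*o (L(o, O) = 376*O*o + o = o + 376*O*o)
R(c) = 96 (R(c) = 16 + 80 = 96)
R(582) - √(L(-429, 110) + k) = 96 - √(-429*(1 + 376*110) + 751787/125298) = 96 - √(-429*(1 + 41360) + 751787/125298) = 96 - √(-429*41361 + 751787/125298) = 96 - √(-17743869 + 751787/125298) = 96 - √(-2223270546175/125298) = 96 - 5*I*√1238094901753934/41766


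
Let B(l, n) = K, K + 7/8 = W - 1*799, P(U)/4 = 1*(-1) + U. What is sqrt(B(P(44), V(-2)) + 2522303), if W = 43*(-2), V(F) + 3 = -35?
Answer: sqrt(40342674)/4 ≈ 1587.9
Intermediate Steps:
V(F) = -38 (V(F) = -3 - 35 = -38)
P(U) = -4 + 4*U (P(U) = 4*(1*(-1) + U) = 4*(-1 + U) = -4 + 4*U)
W = -86
K = -7087/8 (K = -7/8 + (-86 - 1*799) = -7/8 + (-86 - 799) = -7/8 - 885 = -7087/8 ≈ -885.88)
B(l, n) = -7087/8
sqrt(B(P(44), V(-2)) + 2522303) = sqrt(-7087/8 + 2522303) = sqrt(20171337/8) = sqrt(40342674)/4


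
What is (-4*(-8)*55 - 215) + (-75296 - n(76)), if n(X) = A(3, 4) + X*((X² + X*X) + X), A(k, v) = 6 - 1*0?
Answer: -957485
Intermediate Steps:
A(k, v) = 6 (A(k, v) = 6 + 0 = 6)
n(X) = 6 + X*(X + 2*X²) (n(X) = 6 + X*((X² + X*X) + X) = 6 + X*((X² + X²) + X) = 6 + X*(2*X² + X) = 6 + X*(X + 2*X²))
(-4*(-8)*55 - 215) + (-75296 - n(76)) = (-4*(-8)*55 - 215) + (-75296 - (6 + 76² + 2*76³)) = (32*55 - 215) + (-75296 - (6 + 5776 + 2*438976)) = (1760 - 215) + (-75296 - (6 + 5776 + 877952)) = 1545 + (-75296 - 1*883734) = 1545 + (-75296 - 883734) = 1545 - 959030 = -957485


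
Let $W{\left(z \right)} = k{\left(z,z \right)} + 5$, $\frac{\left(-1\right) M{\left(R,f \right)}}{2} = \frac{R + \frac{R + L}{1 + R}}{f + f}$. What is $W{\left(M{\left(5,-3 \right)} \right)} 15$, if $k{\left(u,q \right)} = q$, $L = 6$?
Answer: $\frac{655}{6} \approx 109.17$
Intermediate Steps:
$M{\left(R,f \right)} = - \frac{R + \frac{6 + R}{1 + R}}{f}$ ($M{\left(R,f \right)} = - 2 \frac{R + \frac{R + 6}{1 + R}}{f + f} = - 2 \frac{R + \frac{6 + R}{1 + R}}{2 f} = - \frac{R + \frac{6 + R}{1 + R}}{f}$)
$W{\left(z \right)} = 5 + z$ ($W{\left(z \right)} = z + 5 = 5 + z$)
$W{\left(M{\left(5,-3 \right)} \right)} 15 = \left(5 + \frac{-6 - 5^{2} - 10}{\left(-3\right) \left(1 + 5\right)}\right) 15 = \left(5 - \frac{-6 - 25 - 10}{3 \cdot 6}\right) 15 = \left(5 - \frac{-6 - 25 - 10}{18}\right) 15 = \left(5 - \frac{1}{18} \left(-41\right)\right) 15 = \left(5 + \frac{41}{18}\right) 15 = \frac{131}{18} \cdot 15 = \frac{655}{6}$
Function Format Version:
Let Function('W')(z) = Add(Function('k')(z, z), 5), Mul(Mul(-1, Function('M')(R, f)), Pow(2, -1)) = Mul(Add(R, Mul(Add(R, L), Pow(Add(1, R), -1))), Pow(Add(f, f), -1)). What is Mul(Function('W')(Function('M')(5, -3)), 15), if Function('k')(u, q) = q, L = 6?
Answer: Rational(655, 6) ≈ 109.17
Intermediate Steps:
Function('M')(R, f) = Mul(-1, Pow(f, -1), Add(R, Mul(Pow(Add(1, R), -1), Add(6, R)))) (Function('M')(R, f) = Mul(-2, Mul(Add(R, Mul(Add(R, 6), Pow(Add(1, R), -1))), Pow(Add(f, f), -1))) = Mul(-2, Mul(Add(R, Mul(Add(6, R), Pow(Add(1, R), -1))), Pow(Mul(2, f), -1))) = Mul(-2, Mul(Add(R, Mul(Pow(Add(1, R), -1), Add(6, R))), Mul(Rational(1, 2), Pow(f, -1)))) = Mul(-2, Mul(Rational(1, 2), Pow(f, -1), Add(R, Mul(Pow(Add(1, R), -1), Add(6, R))))) = Mul(-1, Pow(f, -1), Add(R, Mul(Pow(Add(1, R), -1), Add(6, R)))))
Function('W')(z) = Add(5, z) (Function('W')(z) = Add(z, 5) = Add(5, z))
Mul(Function('W')(Function('M')(5, -3)), 15) = Mul(Add(5, Mul(Pow(-3, -1), Pow(Add(1, 5), -1), Add(-6, Mul(-1, Pow(5, 2)), Mul(-2, 5)))), 15) = Mul(Add(5, Mul(Rational(-1, 3), Pow(6, -1), Add(-6, Mul(-1, 25), -10))), 15) = Mul(Add(5, Mul(Rational(-1, 3), Rational(1, 6), Add(-6, -25, -10))), 15) = Mul(Add(5, Mul(Rational(-1, 3), Rational(1, 6), -41)), 15) = Mul(Add(5, Rational(41, 18)), 15) = Mul(Rational(131, 18), 15) = Rational(655, 6)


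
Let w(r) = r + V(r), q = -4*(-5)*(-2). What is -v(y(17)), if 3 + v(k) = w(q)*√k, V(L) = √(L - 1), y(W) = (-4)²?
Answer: 163 - 4*I*√41 ≈ 163.0 - 25.612*I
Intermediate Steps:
y(W) = 16
V(L) = √(-1 + L)
q = -40 (q = 20*(-2) = -40)
w(r) = r + √(-1 + r)
v(k) = -3 + √k*(-40 + I*√41) (v(k) = -3 + (-40 + √(-1 - 40))*√k = -3 + (-40 + √(-41))*√k = -3 + (-40 + I*√41)*√k = -3 + √k*(-40 + I*√41))
-v(y(17)) = -(-3 + √16*(-40 + I*√41)) = -(-3 + 4*(-40 + I*√41)) = -(-3 + (-160 + 4*I*√41)) = -(-163 + 4*I*√41) = 163 - 4*I*√41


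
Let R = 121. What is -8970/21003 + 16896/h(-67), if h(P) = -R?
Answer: -10786426/77011 ≈ -140.06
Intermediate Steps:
h(P) = -121 (h(P) = -1*121 = -121)
-8970/21003 + 16896/h(-67) = -8970/21003 + 16896/(-121) = -8970*1/21003 + 16896*(-1/121) = -2990/7001 - 1536/11 = -10786426/77011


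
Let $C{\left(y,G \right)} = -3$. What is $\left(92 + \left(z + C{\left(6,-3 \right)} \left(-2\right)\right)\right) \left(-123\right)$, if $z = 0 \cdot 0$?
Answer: $-12054$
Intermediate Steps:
$z = 0$
$\left(92 + \left(z + C{\left(6,-3 \right)} \left(-2\right)\right)\right) \left(-123\right) = \left(92 + \left(0 - -6\right)\right) \left(-123\right) = \left(92 + \left(0 + 6\right)\right) \left(-123\right) = \left(92 + 6\right) \left(-123\right) = 98 \left(-123\right) = -12054$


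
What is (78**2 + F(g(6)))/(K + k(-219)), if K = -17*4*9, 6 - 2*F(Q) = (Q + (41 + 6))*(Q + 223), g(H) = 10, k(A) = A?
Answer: 369/554 ≈ 0.66607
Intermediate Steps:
F(Q) = 3 - (47 + Q)*(223 + Q)/2 (F(Q) = 3 - (Q + (41 + 6))*(Q + 223)/2 = 3 - (Q + 47)*(223 + Q)/2 = 3 - (47 + Q)*(223 + Q)/2)
K = -612 (K = -68*9 = -612)
(78**2 + F(g(6)))/(K + k(-219)) = (78**2 + (-10475/2 - 135*10 - 1/2*10**2))/(-612 - 219) = (6084 + (-10475/2 - 1350 - 1/2*100))/(-831) = (6084 + (-10475/2 - 1350 - 50))*(-1/831) = (6084 - 13275/2)*(-1/831) = -1107/2*(-1/831) = 369/554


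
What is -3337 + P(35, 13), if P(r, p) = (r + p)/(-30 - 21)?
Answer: -56745/17 ≈ -3337.9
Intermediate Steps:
P(r, p) = -p/51 - r/51 (P(r, p) = (p + r)/(-51) = (p + r)*(-1/51) = -p/51 - r/51)
-3337 + P(35, 13) = -3337 + (-1/51*13 - 1/51*35) = -3337 + (-13/51 - 35/51) = -3337 - 16/17 = -56745/17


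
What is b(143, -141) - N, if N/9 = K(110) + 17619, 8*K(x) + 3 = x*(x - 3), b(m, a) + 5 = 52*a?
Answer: -1433167/8 ≈ -1.7915e+5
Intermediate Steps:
b(m, a) = -5 + 52*a
K(x) = -3/8 + x*(-3 + x)/8 (K(x) = -3/8 + (x*(x - 3))/8 = -3/8 + (x*(-3 + x))/8 = -3/8 + x*(-3 + x)/8)
N = 1374471/8 (N = 9*((-3/8 - 3/8*110 + (⅛)*110²) + 17619) = 9*((-3/8 - 165/4 + (⅛)*12100) + 17619) = 9*((-3/8 - 165/4 + 3025/2) + 17619) = 9*(11767/8 + 17619) = 9*(152719/8) = 1374471/8 ≈ 1.7181e+5)
b(143, -141) - N = (-5 + 52*(-141)) - 1*1374471/8 = (-5 - 7332) - 1374471/8 = -7337 - 1374471/8 = -1433167/8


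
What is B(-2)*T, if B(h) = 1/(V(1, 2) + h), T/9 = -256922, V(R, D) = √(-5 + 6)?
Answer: 2312298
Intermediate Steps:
V(R, D) = 1 (V(R, D) = √1 = 1)
T = -2312298 (T = 9*(-256922) = -2312298)
B(h) = 1/(1 + h)
B(-2)*T = -2312298/(1 - 2) = -2312298/(-1) = -1*(-2312298) = 2312298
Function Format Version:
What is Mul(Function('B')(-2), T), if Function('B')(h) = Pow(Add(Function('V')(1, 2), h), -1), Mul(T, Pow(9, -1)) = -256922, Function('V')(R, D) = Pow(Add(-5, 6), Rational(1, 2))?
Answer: 2312298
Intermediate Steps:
Function('V')(R, D) = 1 (Function('V')(R, D) = Pow(1, Rational(1, 2)) = 1)
T = -2312298 (T = Mul(9, -256922) = -2312298)
Function('B')(h) = Pow(Add(1, h), -1)
Mul(Function('B')(-2), T) = Mul(Pow(Add(1, -2), -1), -2312298) = Mul(Pow(-1, -1), -2312298) = Mul(-1, -2312298) = 2312298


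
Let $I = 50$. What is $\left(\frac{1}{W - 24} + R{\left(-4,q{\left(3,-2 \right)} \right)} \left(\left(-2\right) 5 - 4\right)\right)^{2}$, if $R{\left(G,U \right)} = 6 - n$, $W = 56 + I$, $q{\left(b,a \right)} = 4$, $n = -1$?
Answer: $\frac{64561225}{6724} \approx 9601.6$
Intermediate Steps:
$W = 106$ ($W = 56 + 50 = 106$)
$R{\left(G,U \right)} = 7$ ($R{\left(G,U \right)} = 6 - -1 = 6 + 1 = 7$)
$\left(\frac{1}{W - 24} + R{\left(-4,q{\left(3,-2 \right)} \right)} \left(\left(-2\right) 5 - 4\right)\right)^{2} = \left(\frac{1}{106 - 24} + 7 \left(\left(-2\right) 5 - 4\right)\right)^{2} = \left(\frac{1}{82} + 7 \left(-10 - 4\right)\right)^{2} = \left(\frac{1}{82} + 7 \left(-14\right)\right)^{2} = \left(\frac{1}{82} - 98\right)^{2} = \left(- \frac{8035}{82}\right)^{2} = \frac{64561225}{6724}$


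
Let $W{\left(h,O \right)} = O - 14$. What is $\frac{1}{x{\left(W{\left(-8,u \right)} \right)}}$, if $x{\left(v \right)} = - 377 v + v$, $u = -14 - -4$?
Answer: $\frac{1}{9024} \approx 0.00011082$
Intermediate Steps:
$u = -10$ ($u = -14 + 4 = -10$)
$W{\left(h,O \right)} = -14 + O$ ($W{\left(h,O \right)} = O - 14 = -14 + O$)
$x{\left(v \right)} = - 376 v$
$\frac{1}{x{\left(W{\left(-8,u \right)} \right)}} = \frac{1}{\left(-376\right) \left(-14 - 10\right)} = \frac{1}{\left(-376\right) \left(-24\right)} = \frac{1}{9024}$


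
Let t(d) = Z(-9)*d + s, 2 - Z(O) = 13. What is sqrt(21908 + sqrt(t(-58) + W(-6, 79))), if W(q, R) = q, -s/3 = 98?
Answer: sqrt(21908 + 13*sqrt(2)) ≈ 148.08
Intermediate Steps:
s = -294 (s = -3*98 = -294)
Z(O) = -11 (Z(O) = 2 - 1*13 = 2 - 13 = -11)
t(d) = -294 - 11*d (t(d) = -11*d - 294 = -294 - 11*d)
sqrt(21908 + sqrt(t(-58) + W(-6, 79))) = sqrt(21908 + sqrt((-294 - 11*(-58)) - 6)) = sqrt(21908 + sqrt((-294 + 638) - 6)) = sqrt(21908 + sqrt(344 - 6)) = sqrt(21908 + sqrt(338)) = sqrt(21908 + 13*sqrt(2))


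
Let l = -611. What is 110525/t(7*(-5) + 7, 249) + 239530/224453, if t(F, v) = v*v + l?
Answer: 7902482905/2755833934 ≈ 2.8675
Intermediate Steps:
t(F, v) = -611 + v² (t(F, v) = v*v - 611 = v² - 611 = -611 + v²)
110525/t(7*(-5) + 7, 249) + 239530/224453 = 110525/(-611 + 249²) + 239530/224453 = 110525/(-611 + 62001) + 239530*(1/224453) = 110525/61390 + 239530/224453 = 110525*(1/61390) + 239530/224453 = 22105/12278 + 239530/224453 = 7902482905/2755833934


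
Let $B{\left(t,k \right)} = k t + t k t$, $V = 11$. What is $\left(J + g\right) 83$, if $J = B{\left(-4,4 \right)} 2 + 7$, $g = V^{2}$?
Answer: $18592$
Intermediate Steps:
$B{\left(t,k \right)} = k t + k t^{2}$ ($B{\left(t,k \right)} = k t + k t t = k t + k t^{2}$)
$g = 121$ ($g = 11^{2} = 121$)
$J = 103$ ($J = 4 \left(-4\right) \left(1 - 4\right) 2 + 7 = 4 \left(-4\right) \left(-3\right) 2 + 7 = 48 \cdot 2 + 7 = 96 + 7 = 103$)
$\left(J + g\right) 83 = \left(103 + 121\right) 83 = 224 \cdot 83 = 18592$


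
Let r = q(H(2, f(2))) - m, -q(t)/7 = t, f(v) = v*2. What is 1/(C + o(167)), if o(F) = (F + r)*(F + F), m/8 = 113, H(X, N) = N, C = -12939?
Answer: -1/268449 ≈ -3.7251e-6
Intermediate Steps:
f(v) = 2*v
m = 904 (m = 8*113 = 904)
q(t) = -7*t
r = -932 (r = -14*2 - 1*904 = -7*4 - 904 = -28 - 904 = -932)
o(F) = 2*F*(-932 + F) (o(F) = (F - 932)*(F + F) = (-932 + F)*(2*F) = 2*F*(-932 + F))
1/(C + o(167)) = 1/(-12939 + 2*167*(-932 + 167)) = 1/(-12939 + 2*167*(-765)) = 1/(-12939 - 255510) = 1/(-268449) = -1/268449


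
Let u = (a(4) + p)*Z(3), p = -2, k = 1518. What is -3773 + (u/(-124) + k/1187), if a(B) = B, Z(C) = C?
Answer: -277579607/73594 ≈ -3771.8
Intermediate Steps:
u = 6 (u = (4 - 2)*3 = 2*3 = 6)
-3773 + (u/(-124) + k/1187) = -3773 + (6/(-124) + 1518/1187) = -3773 + (6*(-1/124) + 1518*(1/1187)) = -3773 + (-3/62 + 1518/1187) = -3773 + 90555/73594 = -277579607/73594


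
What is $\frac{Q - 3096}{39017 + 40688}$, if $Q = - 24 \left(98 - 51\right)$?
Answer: $- \frac{4224}{79705} \approx -0.052995$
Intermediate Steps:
$Q = -1128$ ($Q = \left(-24\right) 47 = -1128$)
$\frac{Q - 3096}{39017 + 40688} = \frac{-1128 - 3096}{39017 + 40688} = - \frac{4224}{79705}$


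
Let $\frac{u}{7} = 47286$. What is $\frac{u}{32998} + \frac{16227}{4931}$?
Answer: $\frac{154830672}{11622367} \approx 13.322$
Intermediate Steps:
$u = 331002$ ($u = 7 \cdot 47286 = 331002$)
$\frac{u}{32998} + \frac{16227}{4931} = \frac{331002}{32998} + \frac{16227}{4931} = 331002 \cdot \frac{1}{32998} + 16227 \cdot \frac{1}{4931} = \frac{23643}{2357} + \frac{16227}{4931} = \frac{154830672}{11622367}$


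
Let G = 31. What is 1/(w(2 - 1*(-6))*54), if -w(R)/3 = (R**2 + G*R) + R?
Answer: -1/51840 ≈ -1.9290e-5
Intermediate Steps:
w(R) = -96*R - 3*R**2 (w(R) = -3*((R**2 + 31*R) + R) = -3*(R**2 + 32*R) = -96*R - 3*R**2)
1/(w(2 - 1*(-6))*54) = 1/(-3*(2 - 1*(-6))*(32 + (2 - 1*(-6)))*54) = 1/(-3*(2 + 6)*(32 + (2 + 6))*54) = 1/(-3*8*(32 + 8)*54) = 1/(-3*8*40*54) = 1/(-960*54) = 1/(-51840) = -1/51840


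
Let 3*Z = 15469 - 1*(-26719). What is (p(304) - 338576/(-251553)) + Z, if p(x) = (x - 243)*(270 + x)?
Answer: 12345721306/251553 ≈ 49078.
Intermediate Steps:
Z = 42188/3 (Z = (15469 - 1*(-26719))/3 = (15469 + 26719)/3 = (⅓)*42188 = 42188/3 ≈ 14063.)
p(x) = (-243 + x)*(270 + x)
(p(304) - 338576/(-251553)) + Z = ((-65610 + 304² + 27*304) - 338576/(-251553)) + 42188/3 = ((-65610 + 92416 + 8208) - 338576*(-1/251553)) + 42188/3 = (35014 + 338576/251553) + 42188/3 = 8808215318/251553 + 42188/3 = 12345721306/251553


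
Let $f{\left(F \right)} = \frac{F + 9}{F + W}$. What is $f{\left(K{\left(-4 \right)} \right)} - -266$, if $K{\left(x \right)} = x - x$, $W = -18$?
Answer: $\frac{531}{2} \approx 265.5$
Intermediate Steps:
$K{\left(x \right)} = 0$
$f{\left(F \right)} = \frac{9 + F}{-18 + F}$ ($f{\left(F \right)} = \frac{F + 9}{F - 18} = \frac{9 + F}{-18 + F}$)
$f{\left(K{\left(-4 \right)} \right)} - -266 = \frac{9 + 0}{-18 + 0} - -266 = \frac{1}{-18} \cdot 9 + 266 = \left(- \frac{1}{18}\right) 9 + 266 = - \frac{1}{2} + 266 = \frac{531}{2}$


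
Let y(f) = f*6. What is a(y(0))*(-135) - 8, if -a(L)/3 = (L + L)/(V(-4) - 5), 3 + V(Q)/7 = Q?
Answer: -8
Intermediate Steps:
V(Q) = -21 + 7*Q
y(f) = 6*f
a(L) = L/9 (a(L) = -3*(L + L)/((-21 + 7*(-4)) - 5) = -3*2*L/((-21 - 28) - 5) = -3*2*L/(-49 - 5) = -3*2*L/(-54) = -3*2*L*(-1)/54 = -(-1)*L/9 = L/9)
a(y(0))*(-135) - 8 = ((6*0)/9)*(-135) - 8 = ((⅑)*0)*(-135) - 8 = 0*(-135) - 8 = 0 - 8 = -8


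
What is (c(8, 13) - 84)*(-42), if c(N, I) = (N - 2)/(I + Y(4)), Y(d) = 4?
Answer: 59724/17 ≈ 3513.2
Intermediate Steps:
c(N, I) = (-2 + N)/(4 + I) (c(N, I) = (N - 2)/(I + 4) = (-2 + N)/(4 + I))
(c(8, 13) - 84)*(-42) = ((-2 + 8)/(4 + 13) - 84)*(-42) = (6/17 - 84)*(-42) = -1422/17*(-42) = 59724/17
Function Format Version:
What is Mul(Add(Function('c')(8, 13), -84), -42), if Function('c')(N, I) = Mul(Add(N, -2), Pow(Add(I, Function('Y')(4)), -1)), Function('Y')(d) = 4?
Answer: Rational(59724, 17) ≈ 3513.2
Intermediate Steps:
Function('c')(N, I) = Mul(Pow(Add(4, I), -1), Add(-2, N)) (Function('c')(N, I) = Mul(Add(N, -2), Pow(Add(I, 4), -1)) = Mul(Add(-2, N), Pow(Add(4, I), -1)) = Mul(Pow(Add(4, I), -1), Add(-2, N)))
Mul(Add(Function('c')(8, 13), -84), -42) = Mul(Add(Mul(Pow(Add(4, 13), -1), Add(-2, 8)), -84), -42) = Mul(Add(Mul(Pow(17, -1), 6), -84), -42) = Mul(Add(Mul(Rational(1, 17), 6), -84), -42) = Mul(Add(Rational(6, 17), -84), -42) = Mul(Rational(-1422, 17), -42) = Rational(59724, 17)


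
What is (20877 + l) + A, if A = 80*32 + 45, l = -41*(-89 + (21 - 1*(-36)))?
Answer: 24794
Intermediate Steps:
l = 1312 (l = -41*(-89 + (21 + 36)) = -41*(-89 + 57) = -41*(-32) = 1312)
A = 2605 (A = 2560 + 45 = 2605)
(20877 + l) + A = (20877 + 1312) + 2605 = 22189 + 2605 = 24794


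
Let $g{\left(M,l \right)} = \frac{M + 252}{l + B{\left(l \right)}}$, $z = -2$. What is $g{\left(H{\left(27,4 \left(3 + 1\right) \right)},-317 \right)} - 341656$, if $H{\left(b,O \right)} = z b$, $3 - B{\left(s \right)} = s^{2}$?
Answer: $- \frac{11479983322}{33601} \approx -3.4166 \cdot 10^{5}$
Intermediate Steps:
$B{\left(s \right)} = 3 - s^{2}$
$H{\left(b,O \right)} = - 2 b$
$g{\left(M,l \right)} = \frac{252 + M}{3 + l - l^{2}}$ ($g{\left(M,l \right)} = \frac{M + 252}{l - \left(-3 + l^{2}\right)} = \frac{252 + M}{3 + l - l^{2}}$)
$g{\left(H{\left(27,4 \left(3 + 1\right) \right)},-317 \right)} - 341656 = \frac{252 - 54}{3 - 317 - \left(-317\right)^{2}} - 341656 = \frac{252 - 54}{3 - 317 - 100489} - 341656 = \frac{1}{3 - 317 - 100489} \cdot 198 - 341656 = \frac{1}{-100803} \cdot 198 - 341656 = \left(- \frac{1}{100803}\right) 198 - 341656 = - \frac{66}{33601} - 341656 = - \frac{11479983322}{33601}$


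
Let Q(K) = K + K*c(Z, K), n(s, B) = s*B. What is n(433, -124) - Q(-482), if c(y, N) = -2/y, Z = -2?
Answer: -52728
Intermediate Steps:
n(s, B) = B*s
Q(K) = 2*K (Q(K) = K + K*(-2/(-2)) = K + K*(-2*(-½)) = K + K*1 = K + K = 2*K)
n(433, -124) - Q(-482) = -124*433 - 2*(-482) = -53692 - 1*(-964) = -53692 + 964 = -52728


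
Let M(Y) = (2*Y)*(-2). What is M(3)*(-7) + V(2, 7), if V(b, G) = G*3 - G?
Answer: 98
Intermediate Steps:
M(Y) = -4*Y
V(b, G) = 2*G (V(b, G) = 3*G - G = 2*G)
M(3)*(-7) + V(2, 7) = -4*3*(-7) + 2*7 = -12*(-7) + 14 = 84 + 14 = 98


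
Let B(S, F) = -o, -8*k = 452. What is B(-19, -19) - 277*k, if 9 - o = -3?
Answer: 31277/2 ≈ 15639.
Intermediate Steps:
o = 12 (o = 9 - 1*(-3) = 9 + 3 = 12)
k = -113/2 (k = -⅛*452 = -113/2 ≈ -56.500)
B(S, F) = -12 (B(S, F) = -1*12 = -12)
B(-19, -19) - 277*k = -12 - 277*(-113/2) = -12 + 31301/2 = 31277/2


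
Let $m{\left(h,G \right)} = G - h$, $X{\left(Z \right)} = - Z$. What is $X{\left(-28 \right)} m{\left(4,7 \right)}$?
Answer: $84$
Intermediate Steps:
$X{\left(-28 \right)} m{\left(4,7 \right)} = \left(-1\right) \left(-28\right) \left(7 - 4\right) = 28 \left(7 - 4\right) = 28 \cdot 3 = 84$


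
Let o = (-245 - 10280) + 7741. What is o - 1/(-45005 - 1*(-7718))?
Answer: -103807007/37287 ≈ -2784.0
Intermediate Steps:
o = -2784 (o = -10525 + 7741 = -2784)
o - 1/(-45005 - 1*(-7718)) = -2784 - 1/(-45005 - 1*(-7718)) = -2784 - 1/(-45005 + 7718) = -2784 - 1/(-37287) = -2784 - 1*(-1/37287) = -2784 + 1/37287 = -103807007/37287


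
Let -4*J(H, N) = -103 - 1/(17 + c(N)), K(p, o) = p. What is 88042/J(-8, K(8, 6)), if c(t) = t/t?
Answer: 6339024/1855 ≈ 3417.3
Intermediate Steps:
c(t) = 1
J(H, N) = 1855/72 (J(H, N) = -(-103 - 1/(17 + 1))/4 = -(-103 - 1/18)/4 = -1/4*(-1855/18) = 1855/72)
88042/J(-8, K(8, 6)) = 88042/(1855/72) = 88042*(72/1855) = 6339024/1855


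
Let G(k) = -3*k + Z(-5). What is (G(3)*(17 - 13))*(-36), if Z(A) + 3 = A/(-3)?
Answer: 1488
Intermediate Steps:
Z(A) = -3 - A/3 (Z(A) = -3 + A/(-3) = -3 + A*(-1/3) = -3 - A/3)
G(k) = -4/3 - 3*k (G(k) = -3*k + (-3 - 1/3*(-5)) = -3*k + (-3 + 5/3) = -3*k - 4/3 = -4/3 - 3*k)
(G(3)*(17 - 13))*(-36) = ((-4/3 - 3*3)*(17 - 13))*(-36) = ((-4/3 - 9)*4)*(-36) = -31/3*4*(-36) = -124/3*(-36) = 1488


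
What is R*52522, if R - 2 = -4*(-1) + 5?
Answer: 577742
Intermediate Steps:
R = 11 (R = 2 + (-4*(-1) + 5) = 2 + (4 + 5) = 2 + 9 = 11)
R*52522 = 11*52522 = 577742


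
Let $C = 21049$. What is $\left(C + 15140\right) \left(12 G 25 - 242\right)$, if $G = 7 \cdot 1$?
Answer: $67239162$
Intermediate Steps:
$G = 7$
$\left(C + 15140\right) \left(12 G 25 - 242\right) = \left(21049 + 15140\right) \left(12 \cdot 7 \cdot 25 - 242\right) = 36189 \left(84 \cdot 25 + \left(-7445 + 7203\right)\right) = 36189 \left(2100 - 242\right) = 36189 \cdot 1858 = 67239162$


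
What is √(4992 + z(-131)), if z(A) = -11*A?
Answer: √6433 ≈ 80.206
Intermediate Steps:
√(4992 + z(-131)) = √(4992 - 11*(-131)) = √(4992 + 1441) = √6433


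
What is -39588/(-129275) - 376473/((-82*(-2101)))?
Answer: -41848247259/22271755550 ≈ -1.8790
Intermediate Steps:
-39588/(-129275) - 376473/((-82*(-2101))) = -39588*(-1/129275) - 376473/172282 = 39588/129275 - 376473*1/172282 = 39588/129275 - 376473/172282 = -41848247259/22271755550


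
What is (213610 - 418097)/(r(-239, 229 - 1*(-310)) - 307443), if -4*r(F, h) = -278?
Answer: 408974/614747 ≈ 0.66527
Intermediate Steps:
r(F, h) = 139/2 (r(F, h) = -1/4*(-278) = 139/2)
(213610 - 418097)/(r(-239, 229 - 1*(-310)) - 307443) = (213610 - 418097)/(139/2 - 307443) = -204487/(-614747/2) = -204487*(-2/614747) = 408974/614747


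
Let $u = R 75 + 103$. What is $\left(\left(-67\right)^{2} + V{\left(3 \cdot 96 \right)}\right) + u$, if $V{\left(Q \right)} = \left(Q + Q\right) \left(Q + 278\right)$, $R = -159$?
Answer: $318683$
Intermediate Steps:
$V{\left(Q \right)} = 2 Q \left(278 + Q\right)$
$u = -11822$ ($u = \left(-159\right) 75 + 103 = -11925 + 103 = -11822$)
$\left(\left(-67\right)^{2} + V{\left(3 \cdot 96 \right)}\right) + u = \left(\left(-67\right)^{2} + 2 \cdot 3 \cdot 96 \left(278 + 3 \cdot 96\right)\right) - 11822 = \left(4489 + 2 \cdot 288 \left(278 + 288\right)\right) - 11822 = \left(4489 + 2 \cdot 288 \cdot 566\right) - 11822 = \left(4489 + 326016\right) - 11822 = 330505 - 11822 = 318683$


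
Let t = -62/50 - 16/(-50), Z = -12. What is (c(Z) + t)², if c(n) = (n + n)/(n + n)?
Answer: 4/625 ≈ 0.0064000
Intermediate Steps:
c(n) = 1 (c(n) = (2*n)/((2*n)) = (2*n)*(1/(2*n)) = 1)
t = -23/25 (t = -62*1/50 - 16*(-1/50) = -31/25 + 8/25 = -23/25 ≈ -0.92000)
(c(Z) + t)² = (1 - 23/25)² = (2/25)² = 4/625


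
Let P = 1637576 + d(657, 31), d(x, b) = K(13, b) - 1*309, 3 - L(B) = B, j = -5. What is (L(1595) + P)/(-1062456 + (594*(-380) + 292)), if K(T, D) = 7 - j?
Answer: -1635687/1287884 ≈ -1.2701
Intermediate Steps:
K(T, D) = 12 (K(T, D) = 7 - 1*(-5) = 7 + 5 = 12)
L(B) = 3 - B
d(x, b) = -297 (d(x, b) = 12 - 1*309 = 12 - 309 = -297)
P = 1637279 (P = 1637576 - 297 = 1637279)
(L(1595) + P)/(-1062456 + (594*(-380) + 292)) = ((3 - 1*1595) + 1637279)/(-1062456 + (594*(-380) + 292)) = ((3 - 1595) + 1637279)/(-1062456 + (-225720 + 292)) = (-1592 + 1637279)/(-1062456 - 225428) = 1635687/(-1287884) = 1635687*(-1/1287884) = -1635687/1287884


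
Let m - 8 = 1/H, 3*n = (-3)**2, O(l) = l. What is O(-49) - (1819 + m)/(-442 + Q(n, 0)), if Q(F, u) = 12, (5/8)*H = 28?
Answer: -4310427/96320 ≈ -44.751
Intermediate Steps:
H = 224/5 (H = (8/5)*28 = 224/5 ≈ 44.800)
n = 3 (n = (1/3)*(-3)**2 = (1/3)*9 = 3)
m = 1797/224 (m = 8 + 1/(224/5) = 8 + 5/224 = 1797/224 ≈ 8.0223)
O(-49) - (1819 + m)/(-442 + Q(n, 0)) = -49 - (1819 + 1797/224)/(-442 + 12) = -49 - 409253/(224*(-430)) = -49 - 409253*(-1)/(224*430) = -49 - 1*(-409253/96320) = -49 + 409253/96320 = -4310427/96320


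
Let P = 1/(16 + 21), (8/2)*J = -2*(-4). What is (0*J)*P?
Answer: 0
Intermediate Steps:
J = 2 (J = (-2*(-4))/4 = (1/4)*8 = 2)
P = 1/37 ≈ 0.027027
(0*J)*P = (0*2)*(1/37) = 0*(1/37) = 0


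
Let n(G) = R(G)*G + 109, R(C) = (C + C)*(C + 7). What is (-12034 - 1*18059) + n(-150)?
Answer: -6464984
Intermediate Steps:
R(C) = 2*C*(7 + C) (R(C) = (2*C)*(7 + C) = 2*C*(7 + C))
n(G) = 109 + 2*G²*(7 + G) (n(G) = (2*G*(7 + G))*G + 109 = 2*G²*(7 + G) + 109 = 109 + 2*G²*(7 + G))
(-12034 - 1*18059) + n(-150) = (-12034 - 1*18059) + (109 + 2*(-150)²*(7 - 150)) = (-12034 - 18059) + (109 + 2*22500*(-143)) = -30093 + (109 - 6435000) = -30093 - 6434891 = -6464984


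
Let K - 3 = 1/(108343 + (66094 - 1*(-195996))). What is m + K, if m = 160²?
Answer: 9484196100/370433 ≈ 25603.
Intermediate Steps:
m = 25600
K = 1111300/370433 (K = 3 + 1/(108343 + (66094 - 1*(-195996))) = 3 + 1/(108343 + (66094 + 195996)) = 3 + 1/(108343 + 262090) = 3 + 1/370433 = 1111300/370433 ≈ 3.0000)
m + K = 25600 + 1111300/370433 = 9484196100/370433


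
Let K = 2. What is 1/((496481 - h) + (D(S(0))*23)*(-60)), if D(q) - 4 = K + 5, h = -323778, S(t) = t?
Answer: 1/805079 ≈ 1.2421e-6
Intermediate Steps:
D(q) = 11 (D(q) = 4 + (2 + 5) = 4 + 7 = 11)
1/((496481 - h) + (D(S(0))*23)*(-60)) = 1/((496481 - 1*(-323778)) + (11*23)*(-60)) = 1/((496481 + 323778) + 253*(-60)) = 1/(820259 - 15180) = 1/805079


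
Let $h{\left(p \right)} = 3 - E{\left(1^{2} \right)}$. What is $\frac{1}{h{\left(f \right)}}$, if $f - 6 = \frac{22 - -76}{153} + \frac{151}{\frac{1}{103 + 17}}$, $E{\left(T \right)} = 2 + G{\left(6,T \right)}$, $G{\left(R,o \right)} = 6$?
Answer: $- \frac{1}{5} \approx -0.2$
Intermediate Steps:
$E{\left(T \right)} = 8$ ($E{\left(T \right)} = 2 + 6 = 8$)
$f = \frac{2773376}{153}$ ($f = 6 + \left(\frac{22 - -76}{153} + \frac{151}{\frac{1}{103 + 17}}\right) = 6 + \left(\left(22 + 76\right) \frac{1}{153} + \frac{151}{\frac{1}{120}}\right) = 6 + \left(98 \cdot \frac{1}{153} + 151 \frac{1}{\frac{1}{120}}\right) = 6 + \left(\frac{98}{153} + 151 \cdot 120\right) = 6 + \left(\frac{98}{153} + 18120\right) = 6 + \frac{2772458}{153} = \frac{2773376}{153} \approx 18127.0$)
$h{\left(p \right)} = -5$ ($h{\left(p \right)} = 3 - 8 = -5$)
$\frac{1}{h{\left(f \right)}} = \frac{1}{-5} = - \frac{1}{5}$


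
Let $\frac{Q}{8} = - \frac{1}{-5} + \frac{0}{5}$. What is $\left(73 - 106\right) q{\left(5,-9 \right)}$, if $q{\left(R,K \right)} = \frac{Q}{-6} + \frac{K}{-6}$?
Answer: $- \frac{407}{10} \approx -40.7$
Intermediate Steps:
$Q = \frac{8}{5}$ ($Q = 8 \left(- \frac{1}{-5} + \frac{0}{5}\right) = 8 \left(\left(-1\right) \left(- \frac{1}{5}\right) + 0 \cdot \frac{1}{5}\right) = 8 \left(\frac{1}{5} + 0\right) = 8 \cdot \frac{1}{5} = \frac{8}{5} \approx 1.6$)
$q{\left(R,K \right)} = - \frac{4}{15} - \frac{K}{6}$ ($q{\left(R,K \right)} = \frac{8}{5 \left(-6\right)} + \frac{K}{-6} = \frac{8}{5} \left(- \frac{1}{6}\right) + K \left(- \frac{1}{6}\right) = - \frac{4}{15} - \frac{K}{6}$)
$\left(73 - 106\right) q{\left(5,-9 \right)} = \left(73 - 106\right) \left(- \frac{4}{15} - - \frac{3}{2}\right) = - 33 \left(- \frac{4}{15} + \frac{3}{2}\right) = \left(-33\right) \frac{37}{30} = - \frac{407}{10}$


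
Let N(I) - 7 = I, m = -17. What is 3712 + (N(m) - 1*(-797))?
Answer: 4499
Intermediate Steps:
N(I) = 7 + I
3712 + (N(m) - 1*(-797)) = 3712 + ((7 - 17) - 1*(-797)) = 3712 + (-10 + 797) = 3712 + 787 = 4499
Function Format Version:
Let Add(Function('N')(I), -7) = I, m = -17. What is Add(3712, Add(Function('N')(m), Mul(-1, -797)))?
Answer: 4499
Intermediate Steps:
Function('N')(I) = Add(7, I)
Add(3712, Add(Function('N')(m), Mul(-1, -797))) = Add(3712, Add(Add(7, -17), Mul(-1, -797))) = Add(3712, Add(-10, 797)) = Add(3712, 787) = 4499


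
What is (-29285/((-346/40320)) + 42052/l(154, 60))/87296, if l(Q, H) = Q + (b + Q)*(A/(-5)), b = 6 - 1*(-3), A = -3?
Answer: 185832961345/4753419968 ≈ 39.095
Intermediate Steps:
b = 9 (b = 6 + 3 = 9)
l(Q, H) = 27/5 + 8*Q/5 (l(Q, H) = Q + (9 + Q)*(-3/(-5)) = Q + (9 + Q)*(-3*(-⅕)) = Q + (9 + Q)*(⅗) = Q + (27/5 + 3*Q/5) = 27/5 + 8*Q/5)
(-29285/((-346/40320)) + 42052/l(154, 60))/87296 = (-29285/((-346/40320)) + 42052/(27/5 + (8/5)*154))/87296 = (-29285/((-346*1/40320)) + 42052/(27/5 + 1232/5))*(1/87296) = (-29285/(-173/20160) + 42052/(1259/5))*(1/87296) = (-29285*(-20160/173) + 42052*(5/1259))*(1/87296) = (590385600/173 + 210260/1259)*(1/87296) = (743331845380/217807)*(1/87296) = 185832961345/4753419968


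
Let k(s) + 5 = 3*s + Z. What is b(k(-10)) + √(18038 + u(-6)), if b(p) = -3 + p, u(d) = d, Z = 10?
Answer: -28 + 28*√23 ≈ 106.28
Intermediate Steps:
k(s) = 5 + 3*s (k(s) = -5 + (3*s + 10) = -5 + (10 + 3*s) = 5 + 3*s)
b(k(-10)) + √(18038 + u(-6)) = (-3 + (5 + 3*(-10))) + √(18038 - 6) = (-3 + (5 - 30)) + √18032 = (-3 - 25) + 28*√23 = -28 + 28*√23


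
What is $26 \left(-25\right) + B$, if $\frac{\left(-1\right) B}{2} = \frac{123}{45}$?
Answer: $- \frac{9832}{15} \approx -655.47$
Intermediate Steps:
$B = - \frac{82}{15}$ ($B = - 2 \cdot \frac{123}{45} = - 2 \cdot 123 \cdot \frac{1}{45} = \left(-2\right) \frac{41}{15} = - \frac{82}{15} \approx -5.4667$)
$26 \left(-25\right) + B = 26 \left(-25\right) - \frac{82}{15} = -650 - \frac{82}{15} = - \frac{9832}{15}$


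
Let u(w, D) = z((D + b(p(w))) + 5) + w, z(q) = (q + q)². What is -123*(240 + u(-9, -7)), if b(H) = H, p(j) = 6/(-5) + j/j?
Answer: -769857/25 ≈ -30794.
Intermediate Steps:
p(j) = -⅕ (p(j) = 6*(-⅕) + 1 = -6/5 + 1 = -⅕)
z(q) = 4*q² (z(q) = (2*q)² = 4*q²)
u(w, D) = w + 4*(24/5 + D)² (u(w, D) = 4*((D - ⅕) + 5)² + w = 4*((-⅕ + D) + 5)² + w = 4*(24/5 + D)² + w = w + 4*(24/5 + D)²)
-123*(240 + u(-9, -7)) = -123*(240 + (-9 + 4*(24 + 5*(-7))²/25)) = -123*(240 + (-9 + 4*(24 - 35)²/25)) = -123*(240 + (-9 + (4/25)*(-11)²)) = -123*(240 + (-9 + (4/25)*121)) = -123*(240 + (-9 + 484/25)) = -123*(240 + 259/25) = -123*6259/25 = -769857/25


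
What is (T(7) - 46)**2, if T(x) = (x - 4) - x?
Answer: 2500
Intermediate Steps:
T(x) = -4 (T(x) = (-4 + x) - x = -4)
(T(7) - 46)**2 = (-4 - 46)**2 = (-50)**2 = 2500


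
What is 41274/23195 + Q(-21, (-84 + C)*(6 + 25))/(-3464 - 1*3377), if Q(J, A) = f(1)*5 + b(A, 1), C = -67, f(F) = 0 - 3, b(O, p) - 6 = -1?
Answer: 282587384/158676995 ≈ 1.7809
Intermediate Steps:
b(O, p) = 5 (b(O, p) = 6 - 1 = 5)
f(F) = -3
Q(J, A) = -10 (Q(J, A) = -3*5 + 5 = -15 + 5 = -10)
41274/23195 + Q(-21, (-84 + C)*(6 + 25))/(-3464 - 1*3377) = 41274/23195 - 10/(-3464 - 1*3377) = 41274*(1/23195) - 10/(-3464 - 3377) = 41274/23195 - 10/(-6841) = 41274/23195 - 10*(-1/6841) = 41274/23195 + 10/6841 = 282587384/158676995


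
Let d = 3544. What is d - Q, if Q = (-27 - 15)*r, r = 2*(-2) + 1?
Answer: 3418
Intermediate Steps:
r = -3 (r = -4 + 1 = -3)
Q = 126 (Q = (-27 - 15)*(-3) = -42*(-3) = 126)
d - Q = 3544 - 1*126 = 3544 - 126 = 3418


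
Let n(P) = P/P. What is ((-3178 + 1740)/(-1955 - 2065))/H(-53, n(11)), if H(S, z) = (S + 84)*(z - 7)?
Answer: -719/373860 ≈ -0.0019232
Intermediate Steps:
n(P) = 1
H(S, z) = (-7 + z)*(84 + S) (H(S, z) = (84 + S)*(-7 + z) = (-7 + z)*(84 + S))
((-3178 + 1740)/(-1955 - 2065))/H(-53, n(11)) = ((-3178 + 1740)/(-1955 - 2065))/(-588 - 7*(-53) + 84*1 - 53*1) = (-1438/(-4020))/(-588 + 371 + 84 - 53) = -1438*(-1/4020)/(-186) = (719/2010)*(-1/186) = -719/373860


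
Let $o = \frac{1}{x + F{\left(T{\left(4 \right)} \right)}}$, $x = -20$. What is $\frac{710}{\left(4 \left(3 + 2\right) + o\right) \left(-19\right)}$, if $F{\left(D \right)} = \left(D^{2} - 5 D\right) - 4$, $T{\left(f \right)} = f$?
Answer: $- \frac{19880}{10621} \approx -1.8718$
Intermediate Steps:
$F{\left(D \right)} = -4 + D^{2} - 5 D$
$o = - \frac{1}{28}$ ($o = \frac{1}{-20 - \left(24 - 16\right)} = \frac{1}{-20 - 8} = \frac{1}{-28} = - \frac{1}{28} \approx -0.035714$)
$\frac{710}{\left(4 \left(3 + 2\right) + o\right) \left(-19\right)} = \frac{710}{\left(4 \left(3 + 2\right) - \frac{1}{28}\right) \left(-19\right)} = \frac{710}{\left(4 \cdot 5 - \frac{1}{28}\right) \left(-19\right)} = \frac{710}{\left(20 - \frac{1}{28}\right) \left(-19\right)} = \frac{710}{\frac{559}{28} \left(-19\right)} = \frac{710}{- \frac{10621}{28}} = 710 \left(- \frac{28}{10621}\right) = - \frac{19880}{10621}$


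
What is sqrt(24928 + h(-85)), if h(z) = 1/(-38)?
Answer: sqrt(35995994)/38 ≈ 157.89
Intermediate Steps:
h(z) = -1/38
sqrt(24928 + h(-85)) = sqrt(24928 - 1/38) = sqrt(947263/38) = sqrt(35995994)/38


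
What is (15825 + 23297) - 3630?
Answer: 35492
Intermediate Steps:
(15825 + 23297) - 3630 = 39122 - 3630 = 35492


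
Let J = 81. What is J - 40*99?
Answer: -3879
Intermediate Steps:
J - 40*99 = 81 - 40*99 = 81 - 3960 = -3879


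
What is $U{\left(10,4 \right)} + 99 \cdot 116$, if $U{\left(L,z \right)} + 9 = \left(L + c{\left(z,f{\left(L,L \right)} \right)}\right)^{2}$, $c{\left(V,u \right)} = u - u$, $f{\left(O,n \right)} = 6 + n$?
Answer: $11575$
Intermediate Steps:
$c{\left(V,u \right)} = 0$
$U{\left(L,z \right)} = -9 + L^{2}$ ($U{\left(L,z \right)} = -9 + \left(L + 0\right)^{2} = -9 + L^{2}$)
$U{\left(10,4 \right)} + 99 \cdot 116 = \left(-9 + 10^{2}\right) + 99 \cdot 116 = \left(-9 + 100\right) + 11484 = 91 + 11484 = 11575$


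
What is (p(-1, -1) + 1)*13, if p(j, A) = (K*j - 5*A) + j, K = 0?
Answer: 65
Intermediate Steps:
p(j, A) = j - 5*A (p(j, A) = (0*j - 5*A) + j = (0 - 5*A) + j = -5*A + j = j - 5*A)
(p(-1, -1) + 1)*13 = ((-1 - 5*(-1)) + 1)*13 = ((-1 + 5) + 1)*13 = (4 + 1)*13 = 5*13 = 65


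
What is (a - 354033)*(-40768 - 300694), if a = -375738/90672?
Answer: 913446587242189/7556 ≈ 1.2089e+11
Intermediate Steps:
a = -62623/15112 (a = -375738*1/90672 = -62623/15112 ≈ -4.1439)
(a - 354033)*(-40768 - 300694) = (-62623/15112 - 354033)*(-40768 - 300694) = -5350209319/15112*(-341462) = 913446587242189/7556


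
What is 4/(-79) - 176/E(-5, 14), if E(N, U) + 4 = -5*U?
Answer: 6804/2923 ≈ 2.3277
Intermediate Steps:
E(N, U) = -4 - 5*U
4/(-79) - 176/E(-5, 14) = 4/(-79) - 176/(-4 - 5*14) = 4*(-1/79) - 176/(-4 - 70) = -4/79 - 176/(-74) = -4/79 - 176*(-1/74) = -4/79 + 88/37 = 6804/2923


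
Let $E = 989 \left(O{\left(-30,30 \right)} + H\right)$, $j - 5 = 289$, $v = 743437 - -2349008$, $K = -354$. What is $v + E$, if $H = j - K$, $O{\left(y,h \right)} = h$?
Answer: $3762987$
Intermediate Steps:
$v = 3092445$ ($v = 743437 + 2349008 = 3092445$)
$j = 294$ ($j = 5 + 289 = 294$)
$H = 648$ ($H = 294 - -354 = 294 + 354 = 648$)
$E = 670542$ ($E = 989 \left(30 + 648\right) = 989 \cdot 678 = 670542$)
$v + E = 3092445 + 670542 = 3762987$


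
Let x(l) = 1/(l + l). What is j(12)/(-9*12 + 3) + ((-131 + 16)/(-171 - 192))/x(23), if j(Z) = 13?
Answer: 183577/12705 ≈ 14.449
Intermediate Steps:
x(l) = 1/(2*l)
j(12)/(-9*12 + 3) + ((-131 + 16)/(-171 - 192))/x(23) = 13/(-9*12 + 3) + ((-131 + 16)/(-171 - 192))/(((1/2)/23)) = 13/(-108 + 3) + (-115/(-363))/(((1/2)*(1/23))) = 13/(-105) + (-115*(-1/363))/(1/46) = 13*(-1/105) + (115/363)*46 = -13/105 + 5290/363 = 183577/12705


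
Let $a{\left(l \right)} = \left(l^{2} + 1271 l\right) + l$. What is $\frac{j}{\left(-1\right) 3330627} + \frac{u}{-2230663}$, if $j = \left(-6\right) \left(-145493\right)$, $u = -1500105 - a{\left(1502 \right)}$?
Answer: $\frac{5642077456759}{2476502138567} \approx 2.2782$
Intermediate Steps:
$a{\left(l \right)} = l^{2} + 1272 l$
$u = -5666653$ ($u = -1500105 - 1502 \left(1272 + 1502\right) = -1500105 - 1502 \cdot 2774 = -1500105 - 4166548 = -5666653$)
$j = 872958$
$\frac{j}{\left(-1\right) 3330627} + \frac{u}{-2230663} = \frac{872958}{\left(-1\right) 3330627} - \frac{5666653}{-2230663} = \frac{872958}{-3330627} - - \frac{5666653}{2230663} = 872958 \left(- \frac{1}{3330627}\right) + \frac{5666653}{2230663} = - \frac{290986}{1110209} + \frac{5666653}{2230663} = \frac{5642077456759}{2476502138567}$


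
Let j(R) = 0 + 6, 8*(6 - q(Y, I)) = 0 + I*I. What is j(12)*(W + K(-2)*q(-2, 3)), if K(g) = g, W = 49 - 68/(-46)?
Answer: 11241/46 ≈ 244.37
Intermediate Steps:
W = 1161/23 (W = 49 - 68*(-1)/46 = 49 - 1*(-34/23) = 49 + 34/23 = 1161/23 ≈ 50.478)
q(Y, I) = 6 - I²/8 (q(Y, I) = 6 - (0 + I*I)/8 = 6 - (0 + I²)/8 = 6 - I²/8)
j(R) = 6
j(12)*(W + K(-2)*q(-2, 3)) = 6*(1161/23 - 2*(6 - ⅛*3²)) = 6*(1161/23 - 2*(6 - ⅛*9)) = 6*(1161/23 - 2*(6 - 9/8)) = 6*(1161/23 - 2*39/8) = 6*(1161/23 - 39/4) = 6*(3747/92) = 11241/46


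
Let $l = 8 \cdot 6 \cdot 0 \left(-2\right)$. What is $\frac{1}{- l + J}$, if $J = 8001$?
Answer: $\frac{1}{8001} \approx 0.00012498$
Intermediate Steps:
$l = 0$ ($l = 8 \cdot 0 \left(-2\right) = 0 \left(-2\right) = 0$)
$\frac{1}{- l + J} = \frac{1}{\left(-1\right) 0 + 8001} = \frac{1}{0 + 8001} = \frac{1}{8001}$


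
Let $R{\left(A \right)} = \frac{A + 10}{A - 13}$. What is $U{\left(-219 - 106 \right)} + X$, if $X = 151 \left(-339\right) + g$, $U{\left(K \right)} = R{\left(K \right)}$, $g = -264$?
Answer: $- \frac{17390799}{338} \approx -51452.0$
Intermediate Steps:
$R{\left(A \right)} = \frac{10 + A}{-13 + A}$
$U{\left(K \right)} = \frac{10 + K}{-13 + K}$
$X = -51453$ ($X = 151 \left(-339\right) - 264 = -51189 - 264 = -51453$)
$U{\left(-219 - 106 \right)} + X = \frac{10 - 325}{-13 - 325} - 51453 = \frac{1}{-338} \left(-315\right) - 51453 = \left(- \frac{1}{338}\right) \left(-315\right) - 51453 = \frac{315}{338} - 51453 = - \frac{17390799}{338}$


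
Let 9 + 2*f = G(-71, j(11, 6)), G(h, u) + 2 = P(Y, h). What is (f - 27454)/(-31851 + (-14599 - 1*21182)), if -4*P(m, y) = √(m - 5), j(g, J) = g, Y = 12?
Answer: 54919/135264 + √7/541056 ≈ 0.40602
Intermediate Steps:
P(m, y) = -√(-5 + m)/4 (P(m, y) = -√(m - 5)/4 = -√(-5 + m)/4)
G(h, u) = -2 - √7/4 (G(h, u) = -2 - √(-5 + 12)/4 = -2 - √7/4)
f = -11/2 - √7/8 (f = -9/2 + (-2 - √7/4)/2 = -9/2 + (-1 - √7/8) = -11/2 - √7/8 ≈ -5.8307)
(f - 27454)/(-31851 + (-14599 - 1*21182)) = ((-11/2 - √7/8) - 27454)/(-31851 + (-14599 - 1*21182)) = (-54919/2 - √7/8)/(-31851 + (-14599 - 21182)) = (-54919/2 - √7/8)/(-31851 - 35781) = (-54919/2 - √7/8)/(-67632) = (-54919/2 - √7/8)*(-1/67632) = 54919/135264 + √7/541056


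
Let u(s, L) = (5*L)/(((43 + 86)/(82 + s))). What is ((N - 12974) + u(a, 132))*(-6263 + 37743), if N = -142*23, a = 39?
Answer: -21145116000/43 ≈ -4.9175e+8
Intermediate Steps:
N = -3266
u(s, L) = 5*L*(82/129 + s/129) (u(s, L) = (5*L)/((129/(82 + s))) = (5*L)*(82/129 + s/129) = 5*L*(82/129 + s/129))
((N - 12974) + u(a, 132))*(-6263 + 37743) = ((-3266 - 12974) + (5/129)*132*(82 + 39))*(-6263 + 37743) = (-16240 + (5/129)*132*121)*31480 = (-16240 + 26620/43)*31480 = -671700/43*31480 = -21145116000/43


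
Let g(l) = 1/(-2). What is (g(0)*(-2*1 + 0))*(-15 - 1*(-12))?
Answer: -3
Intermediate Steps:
g(l) = -½
(g(0)*(-2*1 + 0))*(-15 - 1*(-12)) = (-(-2*1 + 0)/2)*(-15 - 1*(-12)) = (-(-2 + 0)/2)*(-15 + 12) = -½*(-2)*(-3) = 1*(-3) = -3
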